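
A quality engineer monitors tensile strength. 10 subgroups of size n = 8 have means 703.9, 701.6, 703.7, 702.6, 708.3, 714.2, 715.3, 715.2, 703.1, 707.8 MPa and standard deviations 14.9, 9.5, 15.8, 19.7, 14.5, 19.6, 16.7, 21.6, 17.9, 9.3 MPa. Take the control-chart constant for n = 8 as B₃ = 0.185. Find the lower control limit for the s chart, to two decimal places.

2.95

s̄ = (14.9 + 9.5 + 15.8 + 19.7 + 14.5 + 19.6 + 16.7 + 21.6 + 17.9 + 9.3) / 10 = 15.9500
LCL_s = B₃·s̄ = 0.185 × 15.9500 = 2.9507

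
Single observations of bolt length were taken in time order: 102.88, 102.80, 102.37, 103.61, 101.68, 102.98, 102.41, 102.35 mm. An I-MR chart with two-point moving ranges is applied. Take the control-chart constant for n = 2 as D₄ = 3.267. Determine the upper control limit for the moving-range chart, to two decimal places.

2.62

Moving ranges: 0.08, 0.43, 1.24, 1.93, 1.30, 0.57, 0.06; M̄R̄ = 5.6100 / 7 = 0.8014
UCL_MR = D₄·M̄R̄ = 3.267 × 0.8014 = 2.6183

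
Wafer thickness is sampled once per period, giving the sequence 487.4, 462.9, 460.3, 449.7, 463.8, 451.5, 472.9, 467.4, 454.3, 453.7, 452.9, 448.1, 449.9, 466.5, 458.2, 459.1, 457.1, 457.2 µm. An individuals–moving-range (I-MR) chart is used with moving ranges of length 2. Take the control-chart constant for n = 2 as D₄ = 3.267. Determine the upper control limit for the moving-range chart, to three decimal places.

26.905

Moving ranges: 24.5, 2.6, 10.6, 14.1, 12.3, 21.4, 5.5, 13.1, 0.6, 0.8, 4.8, 1.8, 16.6, 8.3, 0.9, 2.0, 0.1; M̄R̄ = 140.0000 / 17 = 8.2353
UCL_MR = D₄·M̄R̄ = 3.267 × 8.2353 = 26.9047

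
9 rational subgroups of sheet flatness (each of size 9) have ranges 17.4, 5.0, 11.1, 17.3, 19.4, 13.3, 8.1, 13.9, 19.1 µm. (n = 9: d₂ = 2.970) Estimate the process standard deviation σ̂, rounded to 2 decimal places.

4.66

R̄ = (17.4 + 5.0 + 11.1 + 17.3 + 19.4 + 13.3 + 8.1 + 13.9 + 19.1) / 9 = 13.8444
σ̂ = R̄ / d₂ = 13.8444 / 2.970 = 4.6614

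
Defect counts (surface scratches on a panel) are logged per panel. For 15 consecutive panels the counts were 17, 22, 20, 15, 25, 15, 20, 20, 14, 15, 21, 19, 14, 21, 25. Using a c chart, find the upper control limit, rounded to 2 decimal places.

c̄ = (17 + 22 + 20 + 15 + 25 + 15 + 20 + 20 + 14 + 15 + 21 + 19 + 14 + 21 + 25) / 15 = 283 / 15 = 18.8667
UCL = c̄ + 3√c̄ = 18.8667 + 3 × √18.8667 = 18.8667 + 3 × 4.3436 = 31.8974

31.90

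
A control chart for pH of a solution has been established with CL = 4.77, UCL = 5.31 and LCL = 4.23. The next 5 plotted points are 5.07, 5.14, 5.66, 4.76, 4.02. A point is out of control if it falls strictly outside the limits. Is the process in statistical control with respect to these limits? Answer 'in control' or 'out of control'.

Compare each point to [4.23, 5.31]: sample 3 = 5.66 > UCL; sample 5 = 4.02 < LCL.

out of control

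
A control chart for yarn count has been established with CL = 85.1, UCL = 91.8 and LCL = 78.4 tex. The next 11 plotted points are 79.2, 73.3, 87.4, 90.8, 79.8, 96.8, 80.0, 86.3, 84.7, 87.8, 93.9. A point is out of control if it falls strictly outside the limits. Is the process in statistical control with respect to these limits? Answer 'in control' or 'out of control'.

out of control

Compare each point to [78.4, 91.8]: sample 2 = 73.3 < LCL; sample 6 = 96.8 > UCL; sample 11 = 93.9 > UCL.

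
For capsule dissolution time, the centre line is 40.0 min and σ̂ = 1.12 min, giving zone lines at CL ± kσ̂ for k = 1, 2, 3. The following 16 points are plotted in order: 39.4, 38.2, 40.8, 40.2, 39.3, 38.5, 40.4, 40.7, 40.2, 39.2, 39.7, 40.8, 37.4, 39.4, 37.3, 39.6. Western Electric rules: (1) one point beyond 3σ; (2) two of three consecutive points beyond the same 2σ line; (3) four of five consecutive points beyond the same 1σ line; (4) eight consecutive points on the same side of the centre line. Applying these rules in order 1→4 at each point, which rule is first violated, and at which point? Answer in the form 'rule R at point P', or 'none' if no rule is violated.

rule 2 at point 15

Zone of each point (C = within 1σ̂, B = 1σ̂–2σ̂, A = 2σ̂–3σ̂, * = beyond 3σ̂; sign = side of CL): 1:-C, 2:-B, 3:+C, 4:+C, 5:-C, 6:-B, 7:+C, 8:+C, 9:+C, 10:-C, 11:-C, 12:+C, 13:-A, 14:-C, 15:-A, 16:-C
Rule 2 (two of three consecutive points beyond the same 2σ limit) is satisfied at point 15.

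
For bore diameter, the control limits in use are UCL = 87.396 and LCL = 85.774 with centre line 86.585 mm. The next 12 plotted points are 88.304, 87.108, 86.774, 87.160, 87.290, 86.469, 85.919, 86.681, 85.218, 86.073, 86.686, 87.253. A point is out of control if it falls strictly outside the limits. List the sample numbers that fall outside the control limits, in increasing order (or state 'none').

Compare each point to [85.774, 87.396]: sample 1 = 88.304 > UCL; sample 9 = 85.218 < LCL.

1, 9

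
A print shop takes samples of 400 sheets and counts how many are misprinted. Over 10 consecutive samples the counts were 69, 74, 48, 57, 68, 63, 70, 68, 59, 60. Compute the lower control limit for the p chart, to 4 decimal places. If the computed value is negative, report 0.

p̄ = Σdᵢ / (k·n) = 636 / (10 × 400) = 0.15900
LCL = p̄ − 3·√(p̄(1−p̄)/n) = 0.15900 − 3 × 0.01828 = 0.10415

0.1041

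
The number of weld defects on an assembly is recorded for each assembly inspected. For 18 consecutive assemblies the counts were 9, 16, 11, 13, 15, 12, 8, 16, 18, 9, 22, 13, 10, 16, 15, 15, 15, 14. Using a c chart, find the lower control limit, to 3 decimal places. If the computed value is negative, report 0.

2.609

c̄ = (9 + 16 + 11 + 13 + 15 + 12 + 8 + 16 + 18 + 9 + 22 + 13 + 10 + 16 + 15 + 15 + 15 + 14) / 18 = 247 / 18 = 13.7222
LCL = c̄ − 3√c̄ = 13.7222 − 3 × 3.7044 = 2.6092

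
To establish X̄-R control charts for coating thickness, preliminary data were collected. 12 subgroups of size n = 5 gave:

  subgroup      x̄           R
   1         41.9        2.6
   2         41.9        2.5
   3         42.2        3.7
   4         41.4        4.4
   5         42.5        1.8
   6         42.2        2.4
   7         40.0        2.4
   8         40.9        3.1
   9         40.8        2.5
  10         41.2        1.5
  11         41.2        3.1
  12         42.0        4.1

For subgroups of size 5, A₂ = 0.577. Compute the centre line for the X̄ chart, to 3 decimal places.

41.517

X̄̄ = (41.9 + 41.9 + 42.2 + 41.4 + 42.5 + 42.2 + 40.0 + 40.9 + 40.8 + 41.2 + 41.2 + 42.0) / 12 = 498.2000 / 12 = 41.5167
CL = X̄̄ = 41.5167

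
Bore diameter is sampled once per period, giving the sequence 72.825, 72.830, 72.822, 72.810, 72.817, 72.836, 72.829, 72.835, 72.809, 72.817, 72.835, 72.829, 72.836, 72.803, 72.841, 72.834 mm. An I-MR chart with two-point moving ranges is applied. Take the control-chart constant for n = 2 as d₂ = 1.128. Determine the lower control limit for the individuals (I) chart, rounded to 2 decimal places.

72.79

X̄ = (72.825 + 72.830 + 72.822 + 72.810 + 72.817 + 72.836 + 72.829 + 72.835 + 72.809 + 72.817 + 72.835 + 72.829 + 72.836 + 72.803 + 72.841 + 72.834) / 16 = 72.8255
Moving ranges: 0.005, 0.008, 0.012, 0.007, 0.019, 0.007, 0.006, 0.026, 0.008, 0.018, 0.006, 0.007, 0.033, 0.038, 0.007; M̄R̄ = 0.2070 / 15 = 0.0138
LCL = X̄ − 3·M̄R̄/d₂ = 72.8255 − 3 × 0.0138 / 1.128 = 72.7888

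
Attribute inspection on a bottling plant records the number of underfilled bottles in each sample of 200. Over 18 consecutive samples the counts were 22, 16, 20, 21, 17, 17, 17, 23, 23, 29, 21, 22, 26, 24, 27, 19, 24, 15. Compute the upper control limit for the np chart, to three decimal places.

34.359

p̄ = Σdᵢ / (k·n) = 383 / (18 × 200) = 0.10639
UCL = np̄ + 3·√(np̄(1−p̄)) = 21.2778 + 3 × √(21.2778×0.89361) = 21.2778 + 3 × 4.3605 = 34.3593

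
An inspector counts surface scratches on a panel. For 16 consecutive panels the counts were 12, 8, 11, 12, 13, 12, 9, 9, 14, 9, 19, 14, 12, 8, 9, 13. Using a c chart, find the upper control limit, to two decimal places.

21.67

c̄ = (12 + 8 + 11 + 12 + 13 + 12 + 9 + 9 + 14 + 9 + 19 + 14 + 12 + 8 + 9 + 13) / 16 = 184 / 16 = 11.5000
UCL = c̄ + 3√c̄ = 11.5000 + 3 × √11.5000 = 11.5000 + 3 × 3.3912 = 21.6735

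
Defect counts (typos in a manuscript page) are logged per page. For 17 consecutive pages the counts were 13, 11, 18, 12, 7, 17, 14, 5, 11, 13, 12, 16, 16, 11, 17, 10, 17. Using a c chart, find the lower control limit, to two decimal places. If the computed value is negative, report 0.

c̄ = (13 + 11 + 18 + 12 + 7 + 17 + 14 + 5 + 11 + 13 + 12 + 16 + 16 + 11 + 17 + 10 + 17) / 17 = 220 / 17 = 12.9412
LCL = c̄ − 3√c̄ = 12.9412 − 3 × 3.5974 = 2.1490

2.15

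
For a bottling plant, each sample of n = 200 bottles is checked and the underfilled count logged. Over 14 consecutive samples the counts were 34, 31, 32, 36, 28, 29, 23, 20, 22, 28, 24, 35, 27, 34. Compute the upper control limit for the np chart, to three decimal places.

p̄ = Σdᵢ / (k·n) = 403 / (14 × 200) = 0.14393
UCL = np̄ + 3·√(np̄(1−p̄)) = 28.7857 + 3 × √(28.7857×0.85607) = 28.7857 + 3 × 4.9641 = 43.6781

43.678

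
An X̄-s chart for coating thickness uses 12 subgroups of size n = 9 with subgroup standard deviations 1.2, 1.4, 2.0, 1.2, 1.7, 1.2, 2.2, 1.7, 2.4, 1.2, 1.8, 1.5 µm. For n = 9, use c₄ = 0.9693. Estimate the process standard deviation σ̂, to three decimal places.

s̄ = (1.2 + 1.4 + 2.0 + 1.2 + 1.7 + 1.2 + 2.2 + 1.7 + 2.4 + 1.2 + 1.8 + 1.5) / 12 = 1.6250
σ̂ = s̄ / c₄ = 1.6250 / 0.9693 = 1.6765

1.676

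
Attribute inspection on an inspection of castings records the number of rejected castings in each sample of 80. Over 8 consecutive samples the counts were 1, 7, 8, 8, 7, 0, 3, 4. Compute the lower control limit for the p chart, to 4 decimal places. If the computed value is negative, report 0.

p̄ = Σdᵢ / (k·n) = 38 / (8 × 80) = 0.05937
LCL = p̄ − 3·√(p̄(1−p̄)/n) = 0.05937 − 3 × 0.02642 = -0.01989 → 0 (negative, so LCL = 0)

0.0000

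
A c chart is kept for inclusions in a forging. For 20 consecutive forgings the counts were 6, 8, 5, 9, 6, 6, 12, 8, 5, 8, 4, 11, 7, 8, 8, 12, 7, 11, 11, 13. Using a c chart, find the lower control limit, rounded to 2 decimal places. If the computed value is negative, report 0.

c̄ = (6 + 8 + 5 + 9 + 6 + 6 + 12 + 8 + 5 + 8 + 4 + 11 + 7 + 8 + 8 + 12 + 7 + 11 + 11 + 13) / 20 = 165 / 20 = 8.2500
LCL = c̄ − 3√c̄ = 8.2500 − 3 × 2.8723 = -0.3668 → 0 (cannot be negative)

0.00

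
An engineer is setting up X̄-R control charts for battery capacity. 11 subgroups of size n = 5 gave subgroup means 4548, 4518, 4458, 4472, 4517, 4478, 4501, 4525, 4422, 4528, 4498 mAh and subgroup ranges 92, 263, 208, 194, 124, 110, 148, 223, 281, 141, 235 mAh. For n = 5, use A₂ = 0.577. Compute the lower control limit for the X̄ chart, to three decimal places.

X̄̄ = (4548 + 4518 + 4458 + 4472 + 4517 + 4478 + 4501 + 4525 + 4422 + 4528 + 4498) / 11 = 49465.0000 / 11 = 4496.8182
R̄ = (92 + 263 + 208 + 194 + 124 + 110 + 148 + 223 + 281 + 141 + 235) / 11 = 2019.0000 / 11 = 183.5455
LCL = X̄̄ − A₂·R̄ = 4496.8182 − 0.577 × 183.5455 = 4390.9125

4390.912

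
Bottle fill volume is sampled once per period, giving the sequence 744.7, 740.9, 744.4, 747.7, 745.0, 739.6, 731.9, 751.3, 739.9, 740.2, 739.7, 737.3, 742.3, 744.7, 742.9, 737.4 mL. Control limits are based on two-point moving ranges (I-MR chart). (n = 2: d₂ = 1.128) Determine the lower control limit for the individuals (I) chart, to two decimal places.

728.55

X̄ = (744.7 + 740.9 + 744.4 + 747.7 + 745.0 + 739.6 + 731.9 + 751.3 + 739.9 + 740.2 + 739.7 + 737.3 + 742.3 + 744.7 + 742.9 + 737.4) / 16 = 741.8687
Moving ranges: 3.8, 3.5, 3.3, 2.7, 5.4, 7.7, 19.4, 11.4, 0.3, 0.5, 2.4, 5.0, 2.4, 1.8, 5.5; M̄R̄ = 75.1000 / 15 = 5.0067
LCL = X̄ − 3·M̄R̄/d₂ = 741.8687 − 3 × 5.0067 / 1.128 = 728.5531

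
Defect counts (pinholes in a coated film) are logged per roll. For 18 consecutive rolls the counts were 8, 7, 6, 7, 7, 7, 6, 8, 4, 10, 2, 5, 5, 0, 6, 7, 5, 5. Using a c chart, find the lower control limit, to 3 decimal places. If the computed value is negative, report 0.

0.000

c̄ = (8 + 7 + 6 + 7 + 7 + 7 + 6 + 8 + 4 + 10 + 2 + 5 + 5 + 0 + 6 + 7 + 5 + 5) / 18 = 105 / 18 = 5.8333
LCL = c̄ − 3√c̄ = 5.8333 − 3 × 2.4152 = -1.4124 → 0 (cannot be negative)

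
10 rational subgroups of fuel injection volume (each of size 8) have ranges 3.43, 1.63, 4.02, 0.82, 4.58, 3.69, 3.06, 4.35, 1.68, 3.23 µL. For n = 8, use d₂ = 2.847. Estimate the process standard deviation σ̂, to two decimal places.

1.07

R̄ = (3.43 + 1.63 + 4.02 + 0.82 + 4.58 + 3.69 + 3.06 + 4.35 + 1.68 + 3.23) / 10 = 3.0490
σ̂ = R̄ / d₂ = 3.0490 / 2.847 = 1.0710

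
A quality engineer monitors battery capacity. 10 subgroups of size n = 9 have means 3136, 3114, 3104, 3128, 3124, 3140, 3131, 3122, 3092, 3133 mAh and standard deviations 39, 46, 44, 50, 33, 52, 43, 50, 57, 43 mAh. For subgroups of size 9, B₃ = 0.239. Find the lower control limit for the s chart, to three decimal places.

10.922

s̄ = (39 + 46 + 44 + 50 + 33 + 52 + 43 + 50 + 57 + 43) / 10 = 45.7000
LCL_s = B₃·s̄ = 0.239 × 45.7000 = 10.9223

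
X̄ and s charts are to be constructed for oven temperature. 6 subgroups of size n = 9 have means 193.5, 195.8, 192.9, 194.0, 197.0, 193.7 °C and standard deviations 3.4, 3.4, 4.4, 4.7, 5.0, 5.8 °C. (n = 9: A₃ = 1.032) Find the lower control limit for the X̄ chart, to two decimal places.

X̄̄ = (193.5 + 195.8 + 192.9 + 194.0 + 197.0 + 193.7) / 6 = 194.4833
s̄ = (3.4 + 3.4 + 4.4 + 4.7 + 5.0 + 5.8) / 6 = 4.4500
LCL = X̄̄ − A₃·s̄ = 194.4833 − 1.032 × 4.4500 = 189.8909

189.89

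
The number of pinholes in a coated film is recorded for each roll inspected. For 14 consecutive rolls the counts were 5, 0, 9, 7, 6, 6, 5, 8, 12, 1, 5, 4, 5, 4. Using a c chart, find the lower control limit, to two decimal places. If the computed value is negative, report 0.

c̄ = (5 + 0 + 9 + 7 + 6 + 6 + 5 + 8 + 12 + 1 + 5 + 4 + 5 + 4) / 14 = 77 / 14 = 5.5000
LCL = c̄ − 3√c̄ = 5.5000 − 3 × 2.3452 = -1.5356 → 0 (cannot be negative)

0.00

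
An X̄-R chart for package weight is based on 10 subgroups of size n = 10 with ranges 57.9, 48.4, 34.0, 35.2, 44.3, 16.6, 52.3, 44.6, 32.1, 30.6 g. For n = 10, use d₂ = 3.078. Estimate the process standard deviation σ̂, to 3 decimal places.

12.865

R̄ = (57.9 + 48.4 + 34.0 + 35.2 + 44.3 + 16.6 + 52.3 + 44.6 + 32.1 + 30.6) / 10 = 39.6000
σ̂ = R̄ / d₂ = 39.6000 / 3.078 = 12.8655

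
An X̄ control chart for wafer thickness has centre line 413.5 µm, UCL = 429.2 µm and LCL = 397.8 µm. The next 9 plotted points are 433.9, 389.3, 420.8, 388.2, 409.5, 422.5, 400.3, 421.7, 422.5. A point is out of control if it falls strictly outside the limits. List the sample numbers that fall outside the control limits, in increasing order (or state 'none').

Compare each point to [397.8, 429.2]: sample 1 = 433.9 > UCL; sample 2 = 389.3 < LCL; sample 4 = 388.2 < LCL.

1, 2, 4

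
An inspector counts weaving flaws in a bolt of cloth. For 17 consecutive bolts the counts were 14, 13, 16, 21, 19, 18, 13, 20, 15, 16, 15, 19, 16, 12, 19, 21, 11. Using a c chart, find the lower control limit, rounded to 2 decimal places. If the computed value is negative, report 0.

c̄ = (14 + 13 + 16 + 21 + 19 + 18 + 13 + 20 + 15 + 16 + 15 + 19 + 16 + 12 + 19 + 21 + 11) / 17 = 278 / 17 = 16.3529
LCL = c̄ − 3√c̄ = 16.3529 − 3 × 4.0439 = 4.2213

4.22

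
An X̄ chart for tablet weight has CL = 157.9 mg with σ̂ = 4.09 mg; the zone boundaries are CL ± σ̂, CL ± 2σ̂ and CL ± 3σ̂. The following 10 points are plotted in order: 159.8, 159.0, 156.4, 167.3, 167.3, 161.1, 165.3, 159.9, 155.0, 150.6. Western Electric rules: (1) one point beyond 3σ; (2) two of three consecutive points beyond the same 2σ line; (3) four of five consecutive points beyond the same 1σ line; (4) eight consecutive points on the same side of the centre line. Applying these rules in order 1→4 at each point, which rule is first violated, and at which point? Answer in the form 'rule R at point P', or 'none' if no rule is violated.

Zone of each point (C = within 1σ̂, B = 1σ̂–2σ̂, A = 2σ̂–3σ̂, * = beyond 3σ̂; sign = side of CL): 1:+C, 2:+C, 3:-C, 4:+A, 5:+A, 6:+C, 7:+B, 8:+C, 9:-C, 10:-B
Rule 2 (two of three consecutive points beyond the same 2σ limit) is satisfied at point 5.

rule 2 at point 5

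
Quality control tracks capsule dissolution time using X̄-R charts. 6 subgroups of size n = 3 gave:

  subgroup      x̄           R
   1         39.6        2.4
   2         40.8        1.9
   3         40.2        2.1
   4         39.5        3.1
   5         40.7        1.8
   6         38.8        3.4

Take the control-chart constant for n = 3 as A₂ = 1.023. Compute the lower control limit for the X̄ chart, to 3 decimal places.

37.427

X̄̄ = (39.6 + 40.8 + 40.2 + 39.5 + 40.7 + 38.8) / 6 = 239.6000 / 6 = 39.9333
R̄ = (2.4 + 1.9 + 2.1 + 3.1 + 1.8 + 3.4) / 6 = 14.7000 / 6 = 2.4500
LCL = X̄̄ − A₂·R̄ = 39.9333 − 1.023 × 2.4500 = 37.4270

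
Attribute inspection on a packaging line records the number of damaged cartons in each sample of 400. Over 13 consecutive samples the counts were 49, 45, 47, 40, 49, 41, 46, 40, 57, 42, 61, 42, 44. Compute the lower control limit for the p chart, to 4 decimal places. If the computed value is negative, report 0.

0.0679

p̄ = Σdᵢ / (k·n) = 603 / (13 × 400) = 0.11596
LCL = p̄ − 3·√(p̄(1−p̄)/n) = 0.11596 − 3 × 0.01601 = 0.06793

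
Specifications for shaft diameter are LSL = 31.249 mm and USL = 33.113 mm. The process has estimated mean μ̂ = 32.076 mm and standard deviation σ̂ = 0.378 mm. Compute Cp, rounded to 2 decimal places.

0.82

Cp = (USL − LSL) / (6σ̂) = (33.113 − 31.249) / (6 × 0.378) = 1.8640 / 2.2680 = 0.8219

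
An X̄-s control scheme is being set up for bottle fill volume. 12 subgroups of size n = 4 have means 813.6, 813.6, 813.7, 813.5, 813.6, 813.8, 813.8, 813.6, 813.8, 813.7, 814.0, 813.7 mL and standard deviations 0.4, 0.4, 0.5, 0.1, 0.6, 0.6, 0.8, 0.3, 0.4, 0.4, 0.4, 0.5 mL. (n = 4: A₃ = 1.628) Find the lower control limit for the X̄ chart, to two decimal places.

X̄̄ = (813.6 + 813.6 + 813.7 + 813.5 + 813.6 + 813.8 + 813.8 + 813.6 + 813.8 + 813.7 + 814.0 + 813.7) / 12 = 813.7000
s̄ = (0.4 + 0.4 + 0.5 + 0.1 + 0.6 + 0.6 + 0.8 + 0.3 + 0.4 + 0.4 + 0.4 + 0.5) / 12 = 0.4500
LCL = X̄̄ − A₃·s̄ = 813.7000 − 1.628 × 0.4500 = 812.9674

812.97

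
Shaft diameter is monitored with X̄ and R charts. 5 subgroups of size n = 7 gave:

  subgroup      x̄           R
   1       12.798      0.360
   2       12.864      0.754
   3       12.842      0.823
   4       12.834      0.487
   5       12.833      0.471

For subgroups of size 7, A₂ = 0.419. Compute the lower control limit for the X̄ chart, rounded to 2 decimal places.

12.59

X̄̄ = (12.798 + 12.864 + 12.842 + 12.834 + 12.833) / 5 = 64.1710 / 5 = 12.8342
R̄ = (0.360 + 0.754 + 0.823 + 0.487 + 0.471) / 5 = 2.8950 / 5 = 0.5790
LCL = X̄̄ − A₂·R̄ = 12.8342 − 0.419 × 0.5790 = 12.5916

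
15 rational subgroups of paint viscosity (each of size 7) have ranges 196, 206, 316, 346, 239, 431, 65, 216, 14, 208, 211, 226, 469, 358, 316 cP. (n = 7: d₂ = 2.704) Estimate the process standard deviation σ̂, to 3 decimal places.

R̄ = (196 + 206 + 316 + 346 + 239 + 431 + 65 + 216 + 14 + 208 + 211 + 226 + 469 + 358 + 316) / 15 = 254.4667
σ̂ = R̄ / d₂ = 254.4667 / 2.704 = 94.1075

94.107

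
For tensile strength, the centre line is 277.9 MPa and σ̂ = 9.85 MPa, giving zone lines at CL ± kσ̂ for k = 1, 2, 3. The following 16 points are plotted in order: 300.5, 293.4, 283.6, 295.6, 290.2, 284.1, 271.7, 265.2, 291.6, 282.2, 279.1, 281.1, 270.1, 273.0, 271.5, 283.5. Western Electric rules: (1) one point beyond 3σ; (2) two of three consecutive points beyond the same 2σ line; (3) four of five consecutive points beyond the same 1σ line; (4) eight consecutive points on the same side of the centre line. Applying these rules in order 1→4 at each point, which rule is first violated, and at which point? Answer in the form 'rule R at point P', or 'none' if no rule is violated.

rule 3 at point 5

Zone of each point (C = within 1σ̂, B = 1σ̂–2σ̂, A = 2σ̂–3σ̂, * = beyond 3σ̂; sign = side of CL): 1:+A, 2:+B, 3:+C, 4:+B, 5:+B, 6:+C, 7:-C, 8:-B, 9:+B, 10:+C, 11:+C, 12:+C, 13:-C, 14:-C, 15:-C, 16:+C
Rule 3 (four of five consecutive points beyond the same 1σ limit) is satisfied at point 5.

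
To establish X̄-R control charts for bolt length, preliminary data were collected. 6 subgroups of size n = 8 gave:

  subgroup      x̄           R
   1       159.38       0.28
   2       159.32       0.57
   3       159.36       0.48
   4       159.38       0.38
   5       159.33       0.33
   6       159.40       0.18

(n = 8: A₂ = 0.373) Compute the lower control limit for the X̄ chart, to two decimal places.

159.22

X̄̄ = (159.38 + 159.32 + 159.36 + 159.38 + 159.33 + 159.40) / 6 = 956.1700 / 6 = 159.3617
R̄ = (0.28 + 0.57 + 0.48 + 0.38 + 0.33 + 0.18) / 6 = 2.2200 / 6 = 0.3700
LCL = X̄̄ − A₂·R̄ = 159.3617 − 0.373 × 0.3700 = 159.2237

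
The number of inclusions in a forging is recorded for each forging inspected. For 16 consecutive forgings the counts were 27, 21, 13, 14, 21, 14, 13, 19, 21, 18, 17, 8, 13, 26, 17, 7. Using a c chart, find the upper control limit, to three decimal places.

29.113

c̄ = (27 + 21 + 13 + 14 + 21 + 14 + 13 + 19 + 21 + 18 + 17 + 8 + 13 + 26 + 17 + 7) / 16 = 269 / 16 = 16.8125
UCL = c̄ + 3√c̄ = 16.8125 + 3 × √16.8125 = 16.8125 + 3 × 4.1003 = 29.1134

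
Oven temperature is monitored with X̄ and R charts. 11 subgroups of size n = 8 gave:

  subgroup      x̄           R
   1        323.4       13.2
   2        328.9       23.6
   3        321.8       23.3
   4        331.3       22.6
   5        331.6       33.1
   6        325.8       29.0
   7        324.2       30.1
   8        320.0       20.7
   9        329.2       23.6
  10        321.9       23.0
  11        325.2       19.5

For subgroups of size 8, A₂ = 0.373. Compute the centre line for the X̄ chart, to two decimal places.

325.75

X̄̄ = (323.4 + 328.9 + 321.8 + 331.3 + 331.6 + 325.8 + 324.2 + 320.0 + 329.2 + 321.9 + 325.2) / 11 = 3583.3000 / 11 = 325.7545
CL = X̄̄ = 325.7545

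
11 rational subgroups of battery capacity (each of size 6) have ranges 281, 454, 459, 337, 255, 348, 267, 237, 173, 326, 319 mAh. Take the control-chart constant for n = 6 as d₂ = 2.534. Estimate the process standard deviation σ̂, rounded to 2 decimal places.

123.99

R̄ = (281 + 454 + 459 + 337 + 255 + 348 + 267 + 237 + 173 + 326 + 319) / 11 = 314.1818
σ̂ = R̄ / d₂ = 314.1818 / 2.534 = 123.9865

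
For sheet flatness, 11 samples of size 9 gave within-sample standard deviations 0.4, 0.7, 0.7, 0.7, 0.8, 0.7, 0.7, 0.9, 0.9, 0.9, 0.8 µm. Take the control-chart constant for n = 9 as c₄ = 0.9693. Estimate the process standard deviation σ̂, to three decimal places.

s̄ = (0.4 + 0.7 + 0.7 + 0.7 + 0.8 + 0.7 + 0.7 + 0.9 + 0.9 + 0.9 + 0.8) / 11 = 0.7455
σ̂ = s̄ / c₄ = 0.7455 / 0.9693 = 0.7691

0.769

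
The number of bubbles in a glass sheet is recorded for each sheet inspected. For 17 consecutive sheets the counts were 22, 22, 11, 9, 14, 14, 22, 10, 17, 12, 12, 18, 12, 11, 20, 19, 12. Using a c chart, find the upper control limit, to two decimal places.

26.78

c̄ = (22 + 22 + 11 + 9 + 14 + 14 + 22 + 10 + 17 + 12 + 12 + 18 + 12 + 11 + 20 + 19 + 12) / 17 = 257 / 17 = 15.1176
UCL = c̄ + 3√c̄ = 15.1176 + 3 × √15.1176 = 15.1176 + 3 × 3.8881 = 26.7821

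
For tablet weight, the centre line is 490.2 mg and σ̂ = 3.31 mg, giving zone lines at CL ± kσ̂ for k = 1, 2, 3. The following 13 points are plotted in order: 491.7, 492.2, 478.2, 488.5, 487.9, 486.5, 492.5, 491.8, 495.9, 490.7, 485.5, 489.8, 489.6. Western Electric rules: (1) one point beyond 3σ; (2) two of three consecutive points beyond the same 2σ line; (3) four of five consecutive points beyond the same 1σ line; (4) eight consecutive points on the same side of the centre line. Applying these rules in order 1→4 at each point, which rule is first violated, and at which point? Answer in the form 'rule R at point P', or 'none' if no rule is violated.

Zone of each point (C = within 1σ̂, B = 1σ̂–2σ̂, A = 2σ̂–3σ̂, * = beyond 3σ̂; sign = side of CL): 1:+C, 2:+C, 3:-*, 4:-C, 5:-C, 6:-B, 7:+C, 8:+C, 9:+B, 10:+C, 11:-B, 12:-C, 13:-C
Rule 1 (one point beyond the 3σ limits) is satisfied at point 3.

rule 1 at point 3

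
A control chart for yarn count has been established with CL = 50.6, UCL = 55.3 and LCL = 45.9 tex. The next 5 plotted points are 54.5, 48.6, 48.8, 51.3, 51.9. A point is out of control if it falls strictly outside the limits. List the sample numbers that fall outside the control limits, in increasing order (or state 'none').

All 5 points lie within [45.9, 55.3].

none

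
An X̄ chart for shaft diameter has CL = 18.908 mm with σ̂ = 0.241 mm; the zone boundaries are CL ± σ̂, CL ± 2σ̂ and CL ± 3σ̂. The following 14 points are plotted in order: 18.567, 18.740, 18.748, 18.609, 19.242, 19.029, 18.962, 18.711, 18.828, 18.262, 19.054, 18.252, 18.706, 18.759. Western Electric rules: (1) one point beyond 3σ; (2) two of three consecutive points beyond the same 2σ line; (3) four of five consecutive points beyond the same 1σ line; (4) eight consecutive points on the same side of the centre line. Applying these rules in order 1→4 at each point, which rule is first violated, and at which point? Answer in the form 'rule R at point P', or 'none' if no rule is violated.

Zone of each point (C = within 1σ̂, B = 1σ̂–2σ̂, A = 2σ̂–3σ̂, * = beyond 3σ̂; sign = side of CL): 1:-B, 2:-C, 3:-C, 4:-B, 5:+B, 6:+C, 7:+C, 8:-C, 9:-C, 10:-A, 11:+C, 12:-A, 13:-C, 14:-C
Rule 2 (two of three consecutive points beyond the same 2σ limit) is satisfied at point 12.

rule 2 at point 12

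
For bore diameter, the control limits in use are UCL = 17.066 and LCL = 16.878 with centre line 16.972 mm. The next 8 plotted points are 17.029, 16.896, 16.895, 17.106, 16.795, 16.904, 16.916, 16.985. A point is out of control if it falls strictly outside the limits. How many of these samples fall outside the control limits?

Compare each point to [16.878, 17.066]: sample 4 = 17.106 > UCL; sample 5 = 16.795 < LCL.

2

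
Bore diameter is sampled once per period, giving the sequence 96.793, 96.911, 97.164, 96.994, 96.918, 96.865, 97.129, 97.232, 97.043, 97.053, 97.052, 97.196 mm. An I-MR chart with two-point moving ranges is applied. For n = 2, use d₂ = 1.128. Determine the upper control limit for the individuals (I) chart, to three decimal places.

X̄ = (96.793 + 96.911 + 97.164 + 96.994 + 96.918 + 96.865 + 97.129 + 97.232 + 97.043 + 97.053 + 97.052 + 97.196) / 12 = 97.0292
Moving ranges: 0.118, 0.253, 0.170, 0.076, 0.053, 0.264, 0.103, 0.189, 0.010, 0.001, 0.144; M̄R̄ = 1.3810 / 11 = 0.1255
UCL = X̄ + 3·M̄R̄/d₂ = 97.0292 + 3 × 0.1255 / 1.128 = 97.3631

97.363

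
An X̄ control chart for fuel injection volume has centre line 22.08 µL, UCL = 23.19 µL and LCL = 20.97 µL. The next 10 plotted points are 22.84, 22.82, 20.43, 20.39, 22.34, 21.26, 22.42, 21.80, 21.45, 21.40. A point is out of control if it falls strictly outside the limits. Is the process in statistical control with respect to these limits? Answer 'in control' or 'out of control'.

Compare each point to [20.97, 23.19]: sample 3 = 20.43 < LCL; sample 4 = 20.39 < LCL.

out of control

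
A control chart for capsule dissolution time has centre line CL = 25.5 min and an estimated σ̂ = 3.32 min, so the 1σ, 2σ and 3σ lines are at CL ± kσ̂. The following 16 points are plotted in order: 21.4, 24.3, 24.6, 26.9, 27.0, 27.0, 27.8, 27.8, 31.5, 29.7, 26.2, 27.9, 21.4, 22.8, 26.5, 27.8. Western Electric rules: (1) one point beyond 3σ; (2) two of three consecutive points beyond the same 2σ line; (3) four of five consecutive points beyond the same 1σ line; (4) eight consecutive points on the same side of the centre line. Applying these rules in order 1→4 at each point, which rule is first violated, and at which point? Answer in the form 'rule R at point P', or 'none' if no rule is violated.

rule 4 at point 11

Zone of each point (C = within 1σ̂, B = 1σ̂–2σ̂, A = 2σ̂–3σ̂, * = beyond 3σ̂; sign = side of CL): 1:-B, 2:-C, 3:-C, 4:+C, 5:+C, 6:+C, 7:+C, 8:+C, 9:+B, 10:+B, 11:+C, 12:+C, 13:-B, 14:-C, 15:+C, 16:+C
Rule 4 (eight consecutive points on the same side of the centre line) is satisfied at point 11.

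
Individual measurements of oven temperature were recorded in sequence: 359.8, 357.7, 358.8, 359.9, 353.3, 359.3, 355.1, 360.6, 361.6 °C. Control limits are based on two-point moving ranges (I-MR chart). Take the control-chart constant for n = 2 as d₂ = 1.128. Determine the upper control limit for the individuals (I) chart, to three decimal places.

367.631

X̄ = (359.8 + 357.7 + 358.8 + 359.9 + 353.3 + 359.3 + 355.1 + 360.6 + 361.6) / 9 = 358.4556
Moving ranges: 2.1, 1.1, 1.1, 6.6, 6.0, 4.2, 5.5, 1.0; M̄R̄ = 27.6000 / 8 = 3.4500
UCL = X̄ + 3·M̄R̄/d₂ = 358.4556 + 3 × 3.4500 / 1.128 = 367.6311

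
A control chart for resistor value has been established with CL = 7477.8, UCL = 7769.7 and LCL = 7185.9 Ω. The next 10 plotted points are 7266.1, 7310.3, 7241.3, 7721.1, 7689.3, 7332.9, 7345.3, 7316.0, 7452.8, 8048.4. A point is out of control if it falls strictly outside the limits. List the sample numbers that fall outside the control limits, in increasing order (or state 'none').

10

Compare each point to [7185.9, 7769.7]: sample 10 = 8048.4 > UCL.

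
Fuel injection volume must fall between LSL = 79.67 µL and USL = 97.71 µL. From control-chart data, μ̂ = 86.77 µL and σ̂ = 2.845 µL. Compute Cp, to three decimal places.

1.057

Cp = (USL − LSL) / (6σ̂) = (97.71 − 79.67) / (6 × 2.845) = 18.0400 / 17.0700 = 1.0568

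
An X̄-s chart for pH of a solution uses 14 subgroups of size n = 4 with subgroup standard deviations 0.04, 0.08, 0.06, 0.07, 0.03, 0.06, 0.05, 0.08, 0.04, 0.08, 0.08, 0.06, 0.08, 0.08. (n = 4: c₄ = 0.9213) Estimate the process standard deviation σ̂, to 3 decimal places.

s̄ = (0.04 + 0.08 + 0.06 + 0.07 + 0.03 + 0.06 + 0.05 + 0.08 + 0.04 + 0.08 + 0.08 + 0.06 + 0.08 + 0.08) / 14 = 0.0636
σ̂ = s̄ / c₄ = 0.0636 / 0.9213 = 0.0690

0.069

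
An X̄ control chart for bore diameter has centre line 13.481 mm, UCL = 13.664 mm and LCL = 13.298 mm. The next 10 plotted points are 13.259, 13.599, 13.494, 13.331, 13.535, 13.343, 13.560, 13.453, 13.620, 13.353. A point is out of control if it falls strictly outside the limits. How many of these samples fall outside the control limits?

1

Compare each point to [13.298, 13.664]: sample 1 = 13.259 < LCL.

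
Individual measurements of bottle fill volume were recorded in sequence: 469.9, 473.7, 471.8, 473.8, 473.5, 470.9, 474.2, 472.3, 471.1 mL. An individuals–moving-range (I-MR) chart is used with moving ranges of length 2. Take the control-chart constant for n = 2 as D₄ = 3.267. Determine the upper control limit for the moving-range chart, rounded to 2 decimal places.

Moving ranges: 3.8, 1.9, 2.0, 0.3, 2.6, 3.3, 1.9, 1.2; M̄R̄ = 17.0000 / 8 = 2.1250
UCL_MR = D₄·M̄R̄ = 3.267 × 2.1250 = 6.9424

6.94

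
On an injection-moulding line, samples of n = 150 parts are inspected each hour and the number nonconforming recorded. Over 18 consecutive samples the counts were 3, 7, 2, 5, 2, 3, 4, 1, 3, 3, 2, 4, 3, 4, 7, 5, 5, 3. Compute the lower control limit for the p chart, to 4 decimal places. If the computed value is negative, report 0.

0.0000

p̄ = Σdᵢ / (k·n) = 66 / (18 × 150) = 0.02444
LCL = p̄ − 3·√(p̄(1−p̄)/n) = 0.02444 − 3 × 0.01261 = -0.01338 → 0 (negative, so LCL = 0)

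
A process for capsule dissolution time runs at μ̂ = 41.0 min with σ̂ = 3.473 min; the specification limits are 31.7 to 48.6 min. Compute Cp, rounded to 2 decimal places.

0.81

Cp = (USL − LSL) / (6σ̂) = (48.6 − 31.7) / (6 × 3.473) = 16.9000 / 20.8380 = 0.8110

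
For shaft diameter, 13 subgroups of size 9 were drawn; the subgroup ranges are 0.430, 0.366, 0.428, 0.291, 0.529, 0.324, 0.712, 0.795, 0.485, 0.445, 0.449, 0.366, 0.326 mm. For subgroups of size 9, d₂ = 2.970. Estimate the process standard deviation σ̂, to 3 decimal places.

0.154

R̄ = (0.430 + 0.366 + 0.428 + 0.291 + 0.529 + 0.324 + 0.712 + 0.795 + 0.485 + 0.445 + 0.449 + 0.366 + 0.326) / 13 = 0.4574
σ̂ = R̄ / d₂ = 0.4574 / 2.970 = 0.1540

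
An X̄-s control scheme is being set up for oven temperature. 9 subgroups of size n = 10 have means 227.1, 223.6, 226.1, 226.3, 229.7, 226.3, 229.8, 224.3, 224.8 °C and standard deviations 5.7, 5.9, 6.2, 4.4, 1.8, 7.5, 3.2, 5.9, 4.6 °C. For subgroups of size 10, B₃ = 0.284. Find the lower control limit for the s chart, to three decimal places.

1.426

s̄ = (5.7 + 5.9 + 6.2 + 4.4 + 1.8 + 7.5 + 3.2 + 5.9 + 4.6) / 9 = 5.0222
LCL_s = B₃·s̄ = 0.284 × 5.0222 = 1.4263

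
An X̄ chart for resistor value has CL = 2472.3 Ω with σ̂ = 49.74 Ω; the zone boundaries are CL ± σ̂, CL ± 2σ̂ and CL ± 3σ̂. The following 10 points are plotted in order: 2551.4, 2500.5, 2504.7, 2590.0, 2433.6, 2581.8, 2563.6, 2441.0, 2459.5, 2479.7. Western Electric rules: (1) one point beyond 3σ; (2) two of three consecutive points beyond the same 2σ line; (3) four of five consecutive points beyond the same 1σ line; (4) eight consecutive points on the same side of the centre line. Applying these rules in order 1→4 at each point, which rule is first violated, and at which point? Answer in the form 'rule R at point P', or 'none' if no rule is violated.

rule 2 at point 6

Zone of each point (C = within 1σ̂, B = 1σ̂–2σ̂, A = 2σ̂–3σ̂, * = beyond 3σ̂; sign = side of CL): 1:+B, 2:+C, 3:+C, 4:+A, 5:-C, 6:+A, 7:+B, 8:-C, 9:-C, 10:+C
Rule 2 (two of three consecutive points beyond the same 2σ limit) is satisfied at point 6.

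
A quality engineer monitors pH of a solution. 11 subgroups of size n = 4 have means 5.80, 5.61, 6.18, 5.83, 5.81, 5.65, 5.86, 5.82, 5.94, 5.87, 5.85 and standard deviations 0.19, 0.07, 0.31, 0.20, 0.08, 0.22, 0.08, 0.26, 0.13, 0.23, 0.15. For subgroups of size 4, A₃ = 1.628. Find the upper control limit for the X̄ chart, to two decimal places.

6.12

X̄̄ = (5.80 + 5.61 + 6.18 + 5.83 + 5.81 + 5.65 + 5.86 + 5.82 + 5.94 + 5.87 + 5.85) / 11 = 5.8382
s̄ = (0.19 + 0.07 + 0.31 + 0.20 + 0.08 + 0.22 + 0.08 + 0.26 + 0.13 + 0.23 + 0.15) / 11 = 0.1745
UCL = X̄̄ + A₃·s̄ = 5.8382 + 1.628 × 0.1745 = 6.1223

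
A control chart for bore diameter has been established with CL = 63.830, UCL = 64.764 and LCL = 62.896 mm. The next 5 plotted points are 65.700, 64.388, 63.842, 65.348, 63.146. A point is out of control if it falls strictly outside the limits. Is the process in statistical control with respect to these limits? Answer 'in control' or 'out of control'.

out of control

Compare each point to [62.896, 64.764]: sample 1 = 65.700 > UCL; sample 4 = 65.348 > UCL.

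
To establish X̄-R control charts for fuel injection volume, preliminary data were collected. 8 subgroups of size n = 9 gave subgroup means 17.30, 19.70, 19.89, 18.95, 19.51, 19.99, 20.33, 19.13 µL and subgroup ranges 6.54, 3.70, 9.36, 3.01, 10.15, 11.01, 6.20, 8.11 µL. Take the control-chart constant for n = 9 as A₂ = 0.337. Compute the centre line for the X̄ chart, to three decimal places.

X̄̄ = (17.30 + 19.70 + 19.89 + 18.95 + 19.51 + 19.99 + 20.33 + 19.13) / 8 = 154.8000 / 8 = 19.3500
CL = X̄̄ = 19.3500

19.350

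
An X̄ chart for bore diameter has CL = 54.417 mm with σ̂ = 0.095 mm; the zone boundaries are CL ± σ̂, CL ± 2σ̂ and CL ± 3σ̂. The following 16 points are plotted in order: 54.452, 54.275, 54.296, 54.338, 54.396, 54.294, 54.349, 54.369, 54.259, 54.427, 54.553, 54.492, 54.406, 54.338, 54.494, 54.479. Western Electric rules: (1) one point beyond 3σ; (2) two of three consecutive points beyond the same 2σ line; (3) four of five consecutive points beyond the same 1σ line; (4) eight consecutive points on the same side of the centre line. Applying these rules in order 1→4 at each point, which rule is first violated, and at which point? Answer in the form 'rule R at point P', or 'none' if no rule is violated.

Zone of each point (C = within 1σ̂, B = 1σ̂–2σ̂, A = 2σ̂–3σ̂, * = beyond 3σ̂; sign = side of CL): 1:+C, 2:-B, 3:-B, 4:-C, 5:-C, 6:-B, 7:-C, 8:-C, 9:-B, 10:+C, 11:+B, 12:+C, 13:-C, 14:-C, 15:+C, 16:+C
Rule 4 (eight consecutive points on the same side of the centre line) is satisfied at point 9.

rule 4 at point 9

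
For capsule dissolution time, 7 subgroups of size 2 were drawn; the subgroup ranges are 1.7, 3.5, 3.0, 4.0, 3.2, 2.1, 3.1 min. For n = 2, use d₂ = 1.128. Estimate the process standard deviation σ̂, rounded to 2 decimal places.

2.61

R̄ = (1.7 + 3.5 + 3.0 + 4.0 + 3.2 + 2.1 + 3.1) / 7 = 2.9429
σ̂ = R̄ / d₂ = 2.9429 / 1.128 = 2.6089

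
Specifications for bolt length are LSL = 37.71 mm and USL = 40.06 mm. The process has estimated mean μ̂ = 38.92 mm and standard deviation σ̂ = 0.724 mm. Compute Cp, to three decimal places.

Cp = (USL − LSL) / (6σ̂) = (40.06 − 37.71) / (6 × 0.724) = 2.3500 / 4.3440 = 0.5410

0.541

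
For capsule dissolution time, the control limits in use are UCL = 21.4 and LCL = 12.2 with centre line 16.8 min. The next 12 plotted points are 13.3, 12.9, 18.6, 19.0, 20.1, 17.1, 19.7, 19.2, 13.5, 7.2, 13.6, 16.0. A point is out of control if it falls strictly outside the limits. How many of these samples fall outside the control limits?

1

Compare each point to [12.2, 21.4]: sample 10 = 7.2 < LCL.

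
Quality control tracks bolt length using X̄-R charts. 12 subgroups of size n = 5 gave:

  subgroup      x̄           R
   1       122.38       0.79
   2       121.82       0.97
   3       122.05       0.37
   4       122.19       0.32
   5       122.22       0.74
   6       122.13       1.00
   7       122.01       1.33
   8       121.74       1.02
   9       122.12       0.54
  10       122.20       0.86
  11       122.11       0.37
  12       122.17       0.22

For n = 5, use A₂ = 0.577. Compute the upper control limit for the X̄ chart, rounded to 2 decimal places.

X̄̄ = (122.38 + 121.82 + 122.05 + 122.19 + 122.22 + 122.13 + 122.01 + 121.74 + 122.12 + 122.20 + 122.11 + 122.17) / 12 = 1465.1400 / 12 = 122.0950
R̄ = (0.79 + 0.97 + 0.37 + 0.32 + 0.74 + 1.00 + 1.33 + 1.02 + 0.54 + 0.86 + 0.37 + 0.22) / 12 = 8.5300 / 12 = 0.7108
UCL = X̄̄ + A₂·R̄ = 122.0950 + 0.577 × 0.7108 = 122.5052

122.51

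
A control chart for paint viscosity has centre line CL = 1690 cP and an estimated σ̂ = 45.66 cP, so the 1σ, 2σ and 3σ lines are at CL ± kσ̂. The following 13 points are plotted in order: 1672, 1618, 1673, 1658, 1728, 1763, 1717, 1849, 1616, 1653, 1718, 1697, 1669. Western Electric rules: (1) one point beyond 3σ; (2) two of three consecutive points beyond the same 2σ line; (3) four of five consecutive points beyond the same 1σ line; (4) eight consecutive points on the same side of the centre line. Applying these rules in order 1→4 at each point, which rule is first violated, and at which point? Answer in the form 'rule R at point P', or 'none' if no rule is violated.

Zone of each point (C = within 1σ̂, B = 1σ̂–2σ̂, A = 2σ̂–3σ̂, * = beyond 3σ̂; sign = side of CL): 1:-C, 2:-B, 3:-C, 4:-C, 5:+C, 6:+B, 7:+C, 8:+*, 9:-B, 10:-C, 11:+C, 12:+C, 13:-C
Rule 1 (one point beyond the 3σ limits) is satisfied at point 8.

rule 1 at point 8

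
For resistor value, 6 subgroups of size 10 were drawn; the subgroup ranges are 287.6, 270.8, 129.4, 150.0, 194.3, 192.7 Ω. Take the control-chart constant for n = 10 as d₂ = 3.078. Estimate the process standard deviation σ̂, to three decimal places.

66.320

R̄ = (287.6 + 270.8 + 129.4 + 150.0 + 194.3 + 192.7) / 6 = 204.1333
σ̂ = R̄ / d₂ = 204.1333 / 3.078 = 66.3201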